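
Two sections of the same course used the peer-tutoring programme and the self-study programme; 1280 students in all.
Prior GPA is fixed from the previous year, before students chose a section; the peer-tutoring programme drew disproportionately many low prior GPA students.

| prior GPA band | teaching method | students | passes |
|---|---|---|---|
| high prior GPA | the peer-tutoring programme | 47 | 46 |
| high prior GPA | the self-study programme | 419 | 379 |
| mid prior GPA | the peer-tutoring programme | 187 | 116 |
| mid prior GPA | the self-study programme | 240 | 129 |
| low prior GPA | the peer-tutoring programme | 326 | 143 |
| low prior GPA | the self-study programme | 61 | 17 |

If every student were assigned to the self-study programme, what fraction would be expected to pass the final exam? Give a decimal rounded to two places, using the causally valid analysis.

0.59

Prior GPA band differs across teaching methods for reasons unrelated to any effect of the teaching method itself, and it separately predicts the outcome — a classic confounder. We must compare within prior GPA band levels.
Standardising the self-study programme to the population prior GPA band mix: 0.364·379/419 + 0.334·129/240 + 0.302·17/61 = 0.593.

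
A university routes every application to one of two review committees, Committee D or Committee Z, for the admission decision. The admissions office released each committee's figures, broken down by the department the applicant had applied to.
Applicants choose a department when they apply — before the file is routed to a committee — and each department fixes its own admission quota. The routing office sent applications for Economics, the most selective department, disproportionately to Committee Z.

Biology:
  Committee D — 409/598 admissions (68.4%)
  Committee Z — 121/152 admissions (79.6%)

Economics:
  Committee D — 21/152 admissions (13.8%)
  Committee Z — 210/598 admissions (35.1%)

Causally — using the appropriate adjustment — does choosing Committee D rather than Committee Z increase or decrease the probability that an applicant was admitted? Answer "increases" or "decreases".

decreases

Committee Z is higher inside every department stratum but Committee D is higher in aggregate. Whether to stratify depends on how department relates to the review committee.
Since department is a pre-existing factor (not a product of the review committee) and it affects the outcome on its own, it is a confounder. The stratified rates, not the pooled rate, identify the causal effect.
Within each level — Biology: 68.4% vs 79.6%; Economics: 13.8% vs 35.1% — Committee Z is higher every time.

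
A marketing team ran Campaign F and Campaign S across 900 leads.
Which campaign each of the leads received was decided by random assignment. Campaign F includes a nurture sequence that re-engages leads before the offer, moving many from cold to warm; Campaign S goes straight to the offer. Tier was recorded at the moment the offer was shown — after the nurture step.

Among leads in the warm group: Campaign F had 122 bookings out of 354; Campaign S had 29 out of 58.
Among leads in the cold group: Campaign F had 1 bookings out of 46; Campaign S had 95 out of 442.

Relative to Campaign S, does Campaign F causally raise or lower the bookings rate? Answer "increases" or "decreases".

increases

Stratifying would compare campaigns among leads the campaigns themselves sorted into engagement tier groups — a form of selection on an intermediate. The unconditioned pooled rates give the total causal effect.
Pooled: Campaign F 30.8% vs Campaign S 24.8%; Campaign F is higher overall.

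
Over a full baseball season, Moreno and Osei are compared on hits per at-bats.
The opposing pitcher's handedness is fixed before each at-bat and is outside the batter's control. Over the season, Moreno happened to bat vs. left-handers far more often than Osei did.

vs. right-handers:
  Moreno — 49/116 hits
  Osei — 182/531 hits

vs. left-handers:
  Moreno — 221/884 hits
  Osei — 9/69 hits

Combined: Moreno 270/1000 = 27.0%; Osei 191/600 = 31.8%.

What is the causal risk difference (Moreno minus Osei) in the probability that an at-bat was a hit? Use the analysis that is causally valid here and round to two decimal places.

+0.10

The stratified and pooled comparisons disagree (Moreno wins within each pitcher handedness; Osei wins overall), so the answer turns on the causal role of pitcher handedness.
Since pitcher handedness is a pre-existing factor (not a product of the player) and it affects the outcome on its own, it is a confounder. The stratified rates, not the pooled rate, identify the causal effect.
Adjusting over the population distribution of pitcher handedness: 0.404·(0.422−0.343) + 0.596·(0.250−0.130) = +0.103.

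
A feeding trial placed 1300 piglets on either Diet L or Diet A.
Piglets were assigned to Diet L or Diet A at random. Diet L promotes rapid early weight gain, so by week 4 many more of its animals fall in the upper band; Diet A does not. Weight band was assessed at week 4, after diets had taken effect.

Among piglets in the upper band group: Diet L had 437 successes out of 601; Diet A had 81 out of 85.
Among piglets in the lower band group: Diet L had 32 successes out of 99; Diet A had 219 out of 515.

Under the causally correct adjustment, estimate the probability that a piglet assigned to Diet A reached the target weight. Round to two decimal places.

Within every week-4 weight band level Diet A has the higher rate, yet pooled Diet L does — Simpson's reversal.
The distribution of week-4 weight band is itself part of what the diet does — it is an intermediate outcome. Holding it fixed would remove that part of the effect; the total effect is the pooled difference.
So P(outcome | do(Diet A)) is just the pooled rate for Diet A: 300/600 = 0.500.

0.50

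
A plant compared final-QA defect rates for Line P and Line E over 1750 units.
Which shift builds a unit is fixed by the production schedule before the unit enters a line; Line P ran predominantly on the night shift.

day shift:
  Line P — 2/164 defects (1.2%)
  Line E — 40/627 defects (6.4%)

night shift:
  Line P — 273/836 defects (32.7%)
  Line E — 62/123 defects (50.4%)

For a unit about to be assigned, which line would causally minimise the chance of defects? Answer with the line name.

Line P

The shift-specific comparison favours Line P throughout, but the pooled figures favour Line E. The question is whether to condition on shift.
Here shift is a common cause — it drives both which line a case falls under and the outcome. The crude comparison mixes populations; the stratum-specific rates are the causally relevant ones.
Within each level — day shift: 1.2% vs 6.4%; night shift: 32.7% vs 50.4% — Line P is lower every time.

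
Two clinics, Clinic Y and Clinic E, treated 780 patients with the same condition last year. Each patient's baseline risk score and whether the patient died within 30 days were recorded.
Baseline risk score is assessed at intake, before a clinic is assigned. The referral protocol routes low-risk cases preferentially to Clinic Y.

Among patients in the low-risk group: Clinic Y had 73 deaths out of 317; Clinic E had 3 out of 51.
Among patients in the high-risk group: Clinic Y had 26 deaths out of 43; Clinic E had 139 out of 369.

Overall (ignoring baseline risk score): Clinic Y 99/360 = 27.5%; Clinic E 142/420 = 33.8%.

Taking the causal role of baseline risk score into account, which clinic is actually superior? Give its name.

The baseline risk score-specific comparison favours Clinic E throughout, but the pooled figures favour Clinic Y. The question is whether to condition on baseline risk score.
Nothing the clinic does changes baseline risk score; the imbalance is an allocation artefact. With baseline risk score also predicting the outcome, the pooled figure is confounded, and the within-stratum comparison is the causal one.
Within each level — low-risk: 23.0% vs 5.9%; high-risk: 60.5% vs 37.7% — Clinic E is lower every time.

Clinic E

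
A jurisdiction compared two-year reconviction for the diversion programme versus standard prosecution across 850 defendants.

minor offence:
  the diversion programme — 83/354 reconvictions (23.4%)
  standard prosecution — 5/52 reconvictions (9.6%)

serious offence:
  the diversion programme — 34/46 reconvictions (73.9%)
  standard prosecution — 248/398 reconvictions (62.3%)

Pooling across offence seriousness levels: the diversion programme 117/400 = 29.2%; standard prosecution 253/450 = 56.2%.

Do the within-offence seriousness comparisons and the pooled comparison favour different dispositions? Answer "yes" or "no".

Within each offence seriousness level (minor offence 23.4% vs 9.6%; serious offence 73.9% vs 62.3%), standard prosecution has the lower rate every time. Pooled: 29.2% vs 56.2% — the diversion programme has the lower rate overall. The two comparisons disagree.

yes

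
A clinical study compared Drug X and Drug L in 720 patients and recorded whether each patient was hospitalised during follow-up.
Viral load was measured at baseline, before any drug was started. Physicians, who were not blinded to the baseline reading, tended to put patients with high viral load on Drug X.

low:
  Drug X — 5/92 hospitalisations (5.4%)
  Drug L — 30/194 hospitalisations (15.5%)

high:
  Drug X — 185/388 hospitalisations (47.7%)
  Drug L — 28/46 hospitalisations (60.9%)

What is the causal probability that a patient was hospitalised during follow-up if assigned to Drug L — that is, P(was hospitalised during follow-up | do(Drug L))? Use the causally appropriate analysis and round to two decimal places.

Since viral load is a pre-existing factor (not a product of the drug) and it affects the outcome on its own, it is a confounder. The stratified rates, not the pooled rate, identify the causal effect.
Standardising Drug L to the population viral load mix: 0.397·30/194 + 0.603·28/46 = 0.428.

0.43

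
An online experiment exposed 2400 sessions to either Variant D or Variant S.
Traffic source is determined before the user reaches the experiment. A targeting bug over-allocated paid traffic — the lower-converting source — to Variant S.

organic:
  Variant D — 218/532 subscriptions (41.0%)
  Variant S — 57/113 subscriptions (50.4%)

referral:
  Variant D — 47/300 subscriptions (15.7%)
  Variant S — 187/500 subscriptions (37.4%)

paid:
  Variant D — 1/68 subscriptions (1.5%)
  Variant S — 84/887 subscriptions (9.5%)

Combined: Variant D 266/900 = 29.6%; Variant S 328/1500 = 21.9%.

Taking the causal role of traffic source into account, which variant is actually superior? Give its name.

Variant S

Here traffic source is a common cause — it drives both which variant a case falls under and the outcome. The crude comparison mixes populations; the stratum-specific rates are the causally relevant ones.
Within each level — organic: 41.0% vs 50.4%; referral: 15.7% vs 37.4%; paid: 1.5% vs 9.5% — Variant S is higher every time.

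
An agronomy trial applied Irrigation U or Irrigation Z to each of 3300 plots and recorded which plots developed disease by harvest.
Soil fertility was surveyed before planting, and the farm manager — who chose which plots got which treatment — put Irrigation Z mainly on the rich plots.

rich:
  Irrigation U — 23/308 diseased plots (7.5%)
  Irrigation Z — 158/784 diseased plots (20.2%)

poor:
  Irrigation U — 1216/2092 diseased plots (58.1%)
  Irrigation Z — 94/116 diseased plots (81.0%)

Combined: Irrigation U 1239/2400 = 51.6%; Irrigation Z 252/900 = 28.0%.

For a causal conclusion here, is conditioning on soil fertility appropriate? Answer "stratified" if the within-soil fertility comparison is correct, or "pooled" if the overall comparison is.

stratified

The soil fertility-specific comparison favours Irrigation U throughout, but the pooled figures favour Irrigation Z. The question is whether to condition on soil fertility.
Nothing the irrigation does changes soil fertility; the imbalance is an allocation artefact. With soil fertility also predicting the outcome, the pooled figure is confounded, and the within-stratum comparison is the causal one.
Within each level — rich: 7.5% vs 20.2%; poor: 58.1% vs 81.0% — Irrigation U is lower every time.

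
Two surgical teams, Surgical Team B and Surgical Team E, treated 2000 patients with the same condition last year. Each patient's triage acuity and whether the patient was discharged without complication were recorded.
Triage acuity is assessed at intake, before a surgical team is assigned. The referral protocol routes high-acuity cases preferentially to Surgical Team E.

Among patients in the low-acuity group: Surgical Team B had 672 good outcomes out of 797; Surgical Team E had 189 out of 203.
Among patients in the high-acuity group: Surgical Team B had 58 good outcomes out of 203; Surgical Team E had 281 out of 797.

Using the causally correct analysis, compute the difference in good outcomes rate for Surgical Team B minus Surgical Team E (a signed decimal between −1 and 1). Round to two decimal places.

The imbalance in triage acuity arose from how patients were allocated, not from anything the surgical team did; and triage acuity independently affects the outcome. The pooled gap is confounded — condition on triage acuity.
Adjusting over the population distribution of triage acuity: 0.500·(0.843−0.931) + 0.500·(0.286−0.353) = -0.077.

-0.08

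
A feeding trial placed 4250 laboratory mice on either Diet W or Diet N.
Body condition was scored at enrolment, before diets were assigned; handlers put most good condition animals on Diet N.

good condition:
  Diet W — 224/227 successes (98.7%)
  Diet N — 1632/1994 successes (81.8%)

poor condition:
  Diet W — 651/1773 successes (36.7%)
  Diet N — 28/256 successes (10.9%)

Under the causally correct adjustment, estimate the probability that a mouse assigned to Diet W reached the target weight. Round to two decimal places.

Starting body condition satisfies the back-door criterion: it is not a descendant of the diet, and it blocks the spurious path from diet to outcome. Adjusting for it (i.e., using the within-starting body condition rates) gives the causal effect.
Standardising Diet W to the population starting body condition mix: 0.523·224/227 + 0.477·651/1773 = 0.691.

0.69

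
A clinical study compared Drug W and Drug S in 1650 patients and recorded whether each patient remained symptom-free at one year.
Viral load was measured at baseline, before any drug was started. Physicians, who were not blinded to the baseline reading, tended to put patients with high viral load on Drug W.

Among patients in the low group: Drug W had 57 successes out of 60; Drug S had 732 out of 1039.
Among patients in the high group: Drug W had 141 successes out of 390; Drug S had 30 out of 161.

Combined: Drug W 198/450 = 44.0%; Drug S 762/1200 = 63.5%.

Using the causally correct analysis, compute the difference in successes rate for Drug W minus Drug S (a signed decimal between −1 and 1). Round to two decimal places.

Within every viral load level Drug W has the higher rate, yet pooled Drug S does — Simpson's reversal.
Viral load is set before the drug has any effect — it is not caused by the drug — and it independently drives the outcome. That makes it a confounder, so the causal comparison is within viral load levels.
Adjusting over the population distribution of viral load: 0.666·(0.950−0.705) + 0.334·(0.362−0.186) = +0.222.

+0.22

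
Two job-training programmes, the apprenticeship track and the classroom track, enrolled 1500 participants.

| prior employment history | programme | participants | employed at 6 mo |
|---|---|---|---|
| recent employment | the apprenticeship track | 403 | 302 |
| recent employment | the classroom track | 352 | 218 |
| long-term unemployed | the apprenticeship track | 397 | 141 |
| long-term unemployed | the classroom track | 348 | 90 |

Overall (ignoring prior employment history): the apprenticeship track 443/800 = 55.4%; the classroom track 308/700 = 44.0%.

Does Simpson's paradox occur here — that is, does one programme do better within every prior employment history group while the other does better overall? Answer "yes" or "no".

Within each prior employment history level (recent employment 74.9% vs 61.9%; long-term unemployed 35.5% vs 25.9%), the apprenticeship track has the higher rate every time. Pooled: 55.4% vs 44.0% — the apprenticeship track has the higher rate overall. They agree.

no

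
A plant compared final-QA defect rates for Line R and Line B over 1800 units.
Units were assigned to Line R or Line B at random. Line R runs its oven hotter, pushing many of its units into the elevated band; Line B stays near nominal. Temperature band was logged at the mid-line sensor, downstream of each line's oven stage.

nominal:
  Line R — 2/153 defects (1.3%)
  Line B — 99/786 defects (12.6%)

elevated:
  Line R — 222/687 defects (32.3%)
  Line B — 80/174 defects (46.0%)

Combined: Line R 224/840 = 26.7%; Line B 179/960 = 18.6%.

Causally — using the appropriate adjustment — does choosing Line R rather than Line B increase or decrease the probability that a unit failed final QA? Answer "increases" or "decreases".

In-process temperature band lies on the pathway line → in-process temperature band → outcome, so adjusting for it blocks the indirect effect. For the total causal effect of line, use the unadjusted pooled rates.
Pooled: Line R 26.7% vs Line B 18.6%; Line B is lower overall.

increases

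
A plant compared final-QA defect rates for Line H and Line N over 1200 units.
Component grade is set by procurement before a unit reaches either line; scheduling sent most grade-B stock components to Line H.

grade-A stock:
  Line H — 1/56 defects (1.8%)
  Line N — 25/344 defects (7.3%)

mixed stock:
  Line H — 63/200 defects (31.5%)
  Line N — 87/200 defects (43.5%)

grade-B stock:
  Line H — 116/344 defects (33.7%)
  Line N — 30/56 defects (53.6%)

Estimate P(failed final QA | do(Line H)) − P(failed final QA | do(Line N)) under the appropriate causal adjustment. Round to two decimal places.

The component grade-specific comparison favours Line H throughout, but the pooled figures favour Line N. The question is whether to condition on component grade.
The imbalance in component grade arose from how units were allocated, not from anything the line did; and component grade independently affects the outcome. The pooled gap is confounded — condition on component grade.
Adjusting over the population distribution of component grade: 0.333·(0.018−0.073) + 0.333·(0.315−0.435) + 0.333·(0.337−0.536) = -0.124.

-0.12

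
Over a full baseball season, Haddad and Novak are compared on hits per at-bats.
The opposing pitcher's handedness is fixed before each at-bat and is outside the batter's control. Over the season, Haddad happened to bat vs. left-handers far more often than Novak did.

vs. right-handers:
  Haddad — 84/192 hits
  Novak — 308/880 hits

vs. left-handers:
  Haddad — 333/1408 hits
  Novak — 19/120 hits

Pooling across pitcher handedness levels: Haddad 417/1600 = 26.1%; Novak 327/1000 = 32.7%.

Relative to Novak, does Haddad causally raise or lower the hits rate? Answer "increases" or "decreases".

Pitcher handedness satisfies the back-door criterion: it is not a descendant of the player, and it blocks the spurious path from player to outcome. Adjusting for it (i.e., using the within-pitcher handedness rates) gives the causal effect.
Within each level — vs. right-handers: 43.8% vs 35.0%; vs. left-handers: 23.7% vs 15.8% — Haddad is higher every time.

increases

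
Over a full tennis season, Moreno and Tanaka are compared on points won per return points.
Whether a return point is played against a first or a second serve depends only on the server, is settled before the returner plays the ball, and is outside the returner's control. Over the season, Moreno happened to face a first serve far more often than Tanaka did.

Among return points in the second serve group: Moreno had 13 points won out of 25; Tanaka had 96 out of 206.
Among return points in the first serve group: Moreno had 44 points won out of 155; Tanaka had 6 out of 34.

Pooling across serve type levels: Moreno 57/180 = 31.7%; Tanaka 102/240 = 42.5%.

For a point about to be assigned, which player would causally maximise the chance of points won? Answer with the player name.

Here serve type is a common cause — it drives both which player a case falls under and the outcome. The crude comparison mixes populations; the stratum-specific rates are the causally relevant ones.
Within each level — second serve: 52.0% vs 46.6%; first serve: 28.4% vs 17.6% — Moreno is higher every time.

Moreno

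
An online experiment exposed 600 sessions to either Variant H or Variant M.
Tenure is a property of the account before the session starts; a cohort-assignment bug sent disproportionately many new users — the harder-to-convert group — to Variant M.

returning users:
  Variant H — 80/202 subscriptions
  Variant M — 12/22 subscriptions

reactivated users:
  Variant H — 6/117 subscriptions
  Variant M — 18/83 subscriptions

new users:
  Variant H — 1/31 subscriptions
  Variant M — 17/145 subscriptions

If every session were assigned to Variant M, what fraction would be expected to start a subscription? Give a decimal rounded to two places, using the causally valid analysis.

0.31

Variant M is higher inside every user tenure stratum but Variant H is higher in aggregate. Whether to stratify depends on how user tenure relates to the variant.
Since user tenure is a pre-existing factor (not a product of the variant) and it affects the outcome on its own, it is a confounder. The stratified rates, not the pooled rate, identify the causal effect.
Standardising Variant M to the population user tenure mix: 0.373·12/22 + 0.333·18/83 + 0.293·17/145 = 0.310.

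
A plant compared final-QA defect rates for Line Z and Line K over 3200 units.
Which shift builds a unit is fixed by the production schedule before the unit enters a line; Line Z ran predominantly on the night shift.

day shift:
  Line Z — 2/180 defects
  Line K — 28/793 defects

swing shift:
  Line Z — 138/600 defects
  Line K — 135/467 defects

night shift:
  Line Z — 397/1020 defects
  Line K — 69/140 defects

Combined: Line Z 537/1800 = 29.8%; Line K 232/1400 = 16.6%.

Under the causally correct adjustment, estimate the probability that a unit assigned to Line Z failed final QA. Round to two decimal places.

The stratified and pooled comparisons disagree (Line Z wins within each shift; Line K wins overall), so the answer turns on the causal role of shift.
Here shift is a common cause — it drives both which line a case falls under and the outcome. The crude comparison mixes populations; the stratum-specific rates are the causally relevant ones.
Standardising Line Z to the population shift mix: 0.304·2/180 + 0.333·138/600 + 0.362·397/1020 = 0.221.

0.22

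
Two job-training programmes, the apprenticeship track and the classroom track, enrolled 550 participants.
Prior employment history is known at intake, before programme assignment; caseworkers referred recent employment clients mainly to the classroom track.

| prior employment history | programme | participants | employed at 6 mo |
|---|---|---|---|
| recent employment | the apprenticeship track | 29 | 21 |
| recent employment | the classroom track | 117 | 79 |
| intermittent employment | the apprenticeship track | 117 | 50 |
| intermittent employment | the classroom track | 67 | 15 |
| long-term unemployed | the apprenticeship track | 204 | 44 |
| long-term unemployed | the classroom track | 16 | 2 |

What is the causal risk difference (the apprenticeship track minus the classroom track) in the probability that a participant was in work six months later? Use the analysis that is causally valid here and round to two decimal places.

+0.12

Prior employment history differs across programmes for reasons unrelated to any effect of the programme itself, and it separately predicts the outcome — a classic confounder. We must compare within prior employment history levels.
Adjusting over the population distribution of prior employment history: 0.265·(0.724−0.675) + 0.335·(0.427−0.224) + 0.400·(0.216−0.125) = +0.117.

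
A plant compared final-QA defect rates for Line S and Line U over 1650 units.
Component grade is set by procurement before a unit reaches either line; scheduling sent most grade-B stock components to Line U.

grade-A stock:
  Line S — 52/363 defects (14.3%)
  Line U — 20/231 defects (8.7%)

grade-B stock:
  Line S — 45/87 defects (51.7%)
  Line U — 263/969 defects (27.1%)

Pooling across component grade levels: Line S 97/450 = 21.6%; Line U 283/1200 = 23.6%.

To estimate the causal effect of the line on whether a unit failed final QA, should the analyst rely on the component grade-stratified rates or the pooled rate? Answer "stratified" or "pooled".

stratified

Within every component grade level Line U has the lower rate, yet pooled Line S does — Simpson's reversal.
Component grade differs across lines for reasons unrelated to any effect of the line itself, and it separately predicts the outcome — a classic confounder. We must compare within component grade levels.
Within each level — grade-A stock: 14.3% vs 8.7%; grade-B stock: 51.7% vs 27.1% — Line U is lower every time.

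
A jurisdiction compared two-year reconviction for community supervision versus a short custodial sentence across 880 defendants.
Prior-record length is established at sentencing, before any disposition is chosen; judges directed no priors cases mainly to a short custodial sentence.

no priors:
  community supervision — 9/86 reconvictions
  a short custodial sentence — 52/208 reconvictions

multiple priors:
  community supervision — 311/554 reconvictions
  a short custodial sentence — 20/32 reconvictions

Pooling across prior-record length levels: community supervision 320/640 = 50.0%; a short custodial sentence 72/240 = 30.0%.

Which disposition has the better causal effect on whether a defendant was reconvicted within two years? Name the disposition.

community supervision

Nothing the disposition does changes prior-record length; the imbalance is an allocation artefact. With prior-record length also predicting the outcome, the pooled figure is confounded, and the within-stratum comparison is the causal one.
Within each level — no priors: 10.5% vs 25.0%; multiple priors: 56.1% vs 62.5% — community supervision is lower every time.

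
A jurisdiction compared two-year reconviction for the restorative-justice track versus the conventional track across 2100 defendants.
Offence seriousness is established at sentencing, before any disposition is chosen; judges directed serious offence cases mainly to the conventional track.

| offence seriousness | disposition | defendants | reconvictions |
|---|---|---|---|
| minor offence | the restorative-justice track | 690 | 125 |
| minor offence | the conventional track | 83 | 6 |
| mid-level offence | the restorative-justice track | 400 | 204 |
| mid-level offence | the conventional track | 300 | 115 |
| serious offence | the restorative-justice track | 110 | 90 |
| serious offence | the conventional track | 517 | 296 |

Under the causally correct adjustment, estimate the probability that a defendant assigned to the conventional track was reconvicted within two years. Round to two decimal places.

The offence seriousness-specific comparison favours the conventional track throughout, but the pooled figures favour the restorative-justice track. The question is whether to condition on offence seriousness.
Offence seriousness differs across dispositions for reasons unrelated to any effect of the disposition itself, and it separately predicts the outcome — a classic confounder. We must compare within offence seriousness levels.
Standardising the conventional track to the population offence seriousness mix: 0.368·6/83 + 0.333·115/300 + 0.299·296/517 = 0.325.

0.33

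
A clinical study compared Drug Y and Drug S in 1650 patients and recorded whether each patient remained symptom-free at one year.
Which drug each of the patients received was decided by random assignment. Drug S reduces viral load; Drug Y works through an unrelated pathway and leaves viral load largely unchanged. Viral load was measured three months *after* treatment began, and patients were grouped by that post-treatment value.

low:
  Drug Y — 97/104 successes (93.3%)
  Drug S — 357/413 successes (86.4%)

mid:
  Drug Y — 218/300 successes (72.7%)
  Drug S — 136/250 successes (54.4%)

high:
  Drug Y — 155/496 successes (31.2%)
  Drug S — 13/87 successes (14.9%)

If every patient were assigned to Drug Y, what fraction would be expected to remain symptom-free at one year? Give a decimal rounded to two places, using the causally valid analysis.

0.52

Within every viral load level Drug Y has the higher rate, yet pooled Drug S does — Simpson's reversal.
Because the drug influences viral load, viral load is a post-treatment mediator, not a confounder. Stratifying on it would bias the estimate; the causal effect is the crude pooled difference.
So P(outcome | do(Drug Y)) is just the pooled rate for Drug Y: 470/900 = 0.522.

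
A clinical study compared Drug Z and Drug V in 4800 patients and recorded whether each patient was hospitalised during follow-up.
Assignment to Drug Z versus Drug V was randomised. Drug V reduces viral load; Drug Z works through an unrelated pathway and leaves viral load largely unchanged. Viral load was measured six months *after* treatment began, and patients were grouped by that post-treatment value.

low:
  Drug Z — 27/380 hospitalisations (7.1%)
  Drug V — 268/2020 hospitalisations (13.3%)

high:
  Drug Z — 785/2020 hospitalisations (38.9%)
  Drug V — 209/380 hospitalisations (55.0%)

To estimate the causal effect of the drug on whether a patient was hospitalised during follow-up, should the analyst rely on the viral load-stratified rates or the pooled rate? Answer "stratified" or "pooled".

pooled

The stratified and pooled comparisons disagree (Drug Z wins within each viral load; Drug V wins overall), so the answer turns on the causal role of viral load.
Viral load is downstream of the drug. One should not condition on a consequence of treatment, so the overall rates are the right comparison.
Pooled: Drug Z 33.8% vs Drug V 19.9%; Drug V is lower overall.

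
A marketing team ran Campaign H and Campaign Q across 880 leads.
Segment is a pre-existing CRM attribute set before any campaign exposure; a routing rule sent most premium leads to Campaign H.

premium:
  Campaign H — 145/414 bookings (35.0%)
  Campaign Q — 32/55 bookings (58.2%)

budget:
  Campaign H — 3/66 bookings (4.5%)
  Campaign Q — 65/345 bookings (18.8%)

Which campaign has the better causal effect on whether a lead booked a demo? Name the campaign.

The customer segment-specific comparison favours Campaign Q throughout, but the pooled figures favour Campaign H. The question is whether to condition on customer segment.
The imbalance in customer segment arose from how leads were allocated, not from anything the campaign did; and customer segment independently affects the outcome. The pooled gap is confounded — condition on customer segment.
Within each level — premium: 35.0% vs 58.2%; budget: 4.5% vs 18.8% — Campaign Q is higher every time.

Campaign Q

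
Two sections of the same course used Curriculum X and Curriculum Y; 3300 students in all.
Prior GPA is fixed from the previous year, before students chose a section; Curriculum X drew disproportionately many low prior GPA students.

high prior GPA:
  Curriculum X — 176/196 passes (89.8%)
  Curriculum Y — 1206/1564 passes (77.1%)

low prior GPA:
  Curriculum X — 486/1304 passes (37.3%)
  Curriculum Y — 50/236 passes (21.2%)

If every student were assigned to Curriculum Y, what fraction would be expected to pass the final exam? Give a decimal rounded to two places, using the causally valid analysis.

0.51

The stratified and pooled comparisons disagree (Curriculum X wins within each prior GPA band; Curriculum Y wins overall), so the answer turns on the causal role of prior GPA band.
Nothing the teaching method does changes prior GPA band; the imbalance is an allocation artefact. With prior GPA band also predicting the outcome, the pooled figure is confounded, and the within-stratum comparison is the causal one.
Standardising Curriculum Y to the population prior GPA band mix: 0.533·1206/1564 + 0.467·50/236 = 0.510.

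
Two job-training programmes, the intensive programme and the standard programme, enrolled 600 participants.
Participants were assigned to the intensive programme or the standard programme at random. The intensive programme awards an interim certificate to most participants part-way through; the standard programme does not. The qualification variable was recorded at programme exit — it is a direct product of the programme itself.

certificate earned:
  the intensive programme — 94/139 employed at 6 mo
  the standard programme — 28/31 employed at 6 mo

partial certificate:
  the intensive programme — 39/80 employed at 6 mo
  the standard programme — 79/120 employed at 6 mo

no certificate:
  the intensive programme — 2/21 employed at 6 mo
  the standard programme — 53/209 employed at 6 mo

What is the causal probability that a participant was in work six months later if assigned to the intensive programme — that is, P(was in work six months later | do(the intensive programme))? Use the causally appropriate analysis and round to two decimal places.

Qualification attained during the programme is downstream of the programme. One should not condition on a consequence of treatment, so the overall rates are the right comparison.
So P(outcome | do(the intensive programme)) is just the pooled rate for the intensive programme: 135/240 = 0.562.

0.56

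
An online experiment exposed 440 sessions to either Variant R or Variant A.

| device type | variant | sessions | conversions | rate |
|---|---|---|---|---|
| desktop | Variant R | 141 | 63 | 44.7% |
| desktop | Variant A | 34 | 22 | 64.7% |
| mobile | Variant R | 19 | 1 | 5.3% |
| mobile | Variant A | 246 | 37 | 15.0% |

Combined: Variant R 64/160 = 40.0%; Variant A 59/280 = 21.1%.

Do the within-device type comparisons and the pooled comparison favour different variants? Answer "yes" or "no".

yes

Within each device type level (desktop 44.7% vs 64.7%; mobile 5.3% vs 15.0%), Variant A has the higher rate every time. Pooled: 40.0% vs 21.1% — Variant R has the higher rate overall. The two comparisons disagree.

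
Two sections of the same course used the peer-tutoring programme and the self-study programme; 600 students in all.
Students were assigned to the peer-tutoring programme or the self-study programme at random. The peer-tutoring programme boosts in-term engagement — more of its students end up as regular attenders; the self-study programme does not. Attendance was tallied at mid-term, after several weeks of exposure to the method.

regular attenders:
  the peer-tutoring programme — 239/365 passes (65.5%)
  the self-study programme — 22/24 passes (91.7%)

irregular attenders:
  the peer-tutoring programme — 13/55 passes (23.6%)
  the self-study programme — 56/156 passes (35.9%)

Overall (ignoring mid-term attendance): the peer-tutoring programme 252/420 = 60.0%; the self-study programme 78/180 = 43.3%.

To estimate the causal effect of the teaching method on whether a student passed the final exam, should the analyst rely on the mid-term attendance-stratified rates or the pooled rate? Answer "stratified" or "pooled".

The distribution of mid-term attendance is itself part of what the teaching method does — it is an intermediate outcome. Holding it fixed would remove that part of the effect; the total effect is the pooled difference.
Pooled: the peer-tutoring programme 60.0% vs the self-study programme 43.3%; the peer-tutoring programme is higher overall.

pooled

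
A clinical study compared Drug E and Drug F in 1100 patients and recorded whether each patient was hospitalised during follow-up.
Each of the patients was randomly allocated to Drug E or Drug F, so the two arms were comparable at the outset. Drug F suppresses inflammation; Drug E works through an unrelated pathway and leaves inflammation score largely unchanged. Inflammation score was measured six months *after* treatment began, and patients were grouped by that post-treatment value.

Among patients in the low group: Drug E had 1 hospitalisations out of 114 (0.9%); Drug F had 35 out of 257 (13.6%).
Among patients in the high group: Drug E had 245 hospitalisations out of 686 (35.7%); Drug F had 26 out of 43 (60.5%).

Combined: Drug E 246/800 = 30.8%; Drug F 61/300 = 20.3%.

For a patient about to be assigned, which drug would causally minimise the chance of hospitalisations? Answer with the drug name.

Drug F

The distribution of inflammation score is itself part of what the drug does — it is an intermediate outcome. Holding it fixed would remove that part of the effect; the total effect is the pooled difference.
Pooled: Drug E 30.8% vs Drug F 20.3%; Drug F is lower overall.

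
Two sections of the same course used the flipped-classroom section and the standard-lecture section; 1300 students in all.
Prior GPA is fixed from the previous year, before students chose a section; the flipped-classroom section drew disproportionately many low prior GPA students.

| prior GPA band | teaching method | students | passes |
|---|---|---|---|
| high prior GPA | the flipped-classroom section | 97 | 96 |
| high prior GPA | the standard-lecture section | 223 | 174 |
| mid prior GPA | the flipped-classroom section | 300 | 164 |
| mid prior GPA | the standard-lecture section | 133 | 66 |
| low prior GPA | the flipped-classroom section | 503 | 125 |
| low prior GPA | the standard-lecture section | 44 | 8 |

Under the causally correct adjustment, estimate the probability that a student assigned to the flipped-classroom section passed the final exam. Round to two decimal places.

The stratified and pooled comparisons disagree (the flipped-classroom section wins within each prior GPA band; the standard-lecture section wins overall), so the answer turns on the causal role of prior GPA band.
Prior GPA band satisfies the back-door criterion: it is not a descendant of the teaching method, and it blocks the spurious path from teaching method to outcome. Adjusting for it (i.e., using the within-prior GPA band rates) gives the causal effect.
Standardising the flipped-classroom section to the population prior GPA band mix: 0.246·96/97 + 0.333·164/300 + 0.421·125/503 = 0.530.

0.53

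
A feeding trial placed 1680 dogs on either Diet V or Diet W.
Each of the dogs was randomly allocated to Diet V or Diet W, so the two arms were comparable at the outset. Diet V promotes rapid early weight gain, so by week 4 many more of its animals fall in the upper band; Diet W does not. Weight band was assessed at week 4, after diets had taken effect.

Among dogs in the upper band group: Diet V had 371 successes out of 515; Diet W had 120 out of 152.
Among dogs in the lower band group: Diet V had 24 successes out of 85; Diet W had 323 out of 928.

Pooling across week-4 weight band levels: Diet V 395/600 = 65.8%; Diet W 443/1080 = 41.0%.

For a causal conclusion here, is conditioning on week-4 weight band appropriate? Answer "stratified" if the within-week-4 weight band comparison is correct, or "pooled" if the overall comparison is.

The stratified and pooled comparisons disagree (Diet W wins within each week-4 weight band; Diet V wins overall), so the answer turns on the causal role of week-4 weight band.
Stratifying would compare diets among dogs the diets themselves sorted into week-4 weight band groups — a form of selection on an intermediate. The unconditioned pooled rates give the total causal effect.
Pooled: Diet V 65.8% vs Diet W 41.0%; Diet V is higher overall.

pooled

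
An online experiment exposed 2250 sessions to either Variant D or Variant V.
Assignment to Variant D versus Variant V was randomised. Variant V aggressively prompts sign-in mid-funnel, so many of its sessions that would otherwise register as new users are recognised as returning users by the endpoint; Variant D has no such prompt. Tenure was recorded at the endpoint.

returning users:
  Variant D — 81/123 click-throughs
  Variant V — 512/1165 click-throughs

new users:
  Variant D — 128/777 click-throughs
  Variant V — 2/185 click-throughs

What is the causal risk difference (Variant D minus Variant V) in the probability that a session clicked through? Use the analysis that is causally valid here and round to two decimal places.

The user tenure-specific comparison favours Variant D throughout, but the pooled figures favour Variant V. The question is whether to condition on user tenure.
User tenure is recorded after the variant and is itself shifted by it — it sits on the causal path from variant to outcome. Conditioning on a mediator would strip out part of the effect we want; the pooled comparison gives the total causal effect.
The causal difference is the pooled difference: 0.232 − 0.381 = -0.149.

-0.15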